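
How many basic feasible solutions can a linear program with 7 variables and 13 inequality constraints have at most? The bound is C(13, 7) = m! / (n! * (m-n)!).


Each vertex corresponds to some choice of n active constraints out of m, so the number of vertices is at most C(m, n) = m! / (n!(m-n)!).
m = 13, n = 7
Numerator: 13 * 12 * 11 * 10 * 9 * 8 * 7
Denominator: 7! = 5040
C(13, 7) = 1716


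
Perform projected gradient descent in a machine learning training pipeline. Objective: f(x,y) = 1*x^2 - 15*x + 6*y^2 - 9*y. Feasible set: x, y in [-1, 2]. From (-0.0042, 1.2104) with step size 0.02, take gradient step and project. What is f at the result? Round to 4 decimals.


Step 1: Compute gradient at (-0.0042, 1.2104).
grad_x = 2*1*-0.0042 - 15 = -15.0084
grad_y = 2*6*1.2104 - 9 = 5.5248
Step 2: Gradient step.
x_raw = -0.0042 - 0.02*-15.0084 = 0.296
y_raw = 1.2104 - 0.02*5.5248 = 1.0999
Step 3: Project onto [-1, 2].
x_proj = clip(0.296) = 0.296
y_proj = clip(1.0999) = 1.0999
Step 4: Evaluate f.
f(0.296, 1.0999) = -6.9923


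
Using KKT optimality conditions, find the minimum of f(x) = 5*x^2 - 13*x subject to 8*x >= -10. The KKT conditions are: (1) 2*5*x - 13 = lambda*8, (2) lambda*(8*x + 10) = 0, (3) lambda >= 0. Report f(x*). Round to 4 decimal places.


Step 1: Try lambda = 0 (constraint inactive).
Stationarity: 2*5*x - 13 = 0
x* = 13/(2*5) = 1.3
Check constraint: 8*1.3 = 10.4 >= -10 -- satisfied.
Step 2: Compute optimal value.
f(x*) = 5*1.3^2 - 13*1.3 = -8.45


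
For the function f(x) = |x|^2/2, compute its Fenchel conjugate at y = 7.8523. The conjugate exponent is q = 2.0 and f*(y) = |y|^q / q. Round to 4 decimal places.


The conjugate exponent q satisfies 1/p + 1/q = 1.
p = 2, so q = 2/(2 - 1) = 2.0
|y|^q = 7.8523^2.0 = 61.6586
f*(7.8523) = 61.6586 / 2.0 = 30.8293


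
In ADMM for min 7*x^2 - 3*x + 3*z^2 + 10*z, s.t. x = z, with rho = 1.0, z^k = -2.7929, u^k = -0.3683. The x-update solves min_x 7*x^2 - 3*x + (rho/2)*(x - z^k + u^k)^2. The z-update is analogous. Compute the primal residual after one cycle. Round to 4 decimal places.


ADMM iteration with rho = 1.0, z^k = -2.7929, u^k = -0.3683
Step 1: x-update.
Minimize 7*x^2 - 3*x + (1.0/2)*(x + 2.7929 - 0.3683)^2
FOC: (2*7 + 1.0)*x = 3 + 1.0*(-2.7929 + 0.3683)
x^{k+1} = 0.0384
Step 2: z-update.
Minimize 3*z^2 + 10*z + (1.0/2)*(0.0384 - z - 0.3683)^2
FOC: (2*3 + 1.0)*z = -10 + 1.0*(0.0384 - 0.3683)
z^{k+1} = -1.4757
Step 3: u-update.
u^{k+1} = -0.3683 + 0.0384 + 1.4757 = 1.1458
Step 4: Primal residual = |0.0384 + 1.4757| = 1.5141


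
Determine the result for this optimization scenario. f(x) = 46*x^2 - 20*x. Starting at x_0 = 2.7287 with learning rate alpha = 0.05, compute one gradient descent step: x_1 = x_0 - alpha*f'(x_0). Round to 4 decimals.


We compute the gradient at x_0 and apply the update.
f'(x) = 92*x - 20
f'(2.7287) = 92*2.7287 - 20 = 231.0404
x_1 = 2.7287 - 0.05*231.0404 = -8.8233


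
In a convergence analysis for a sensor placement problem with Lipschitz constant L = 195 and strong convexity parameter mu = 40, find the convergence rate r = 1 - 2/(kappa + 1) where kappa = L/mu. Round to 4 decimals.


Step 1: Compute the condition number.
kappa = L/mu = 195/40 = 4.875
Step 2: Compute the convergence rate.
r = 1 - 2/(kappa + 1) = 1 - 2*mu/(L + mu) = (L - mu)/(L + mu) = 155/235 = 0.6596


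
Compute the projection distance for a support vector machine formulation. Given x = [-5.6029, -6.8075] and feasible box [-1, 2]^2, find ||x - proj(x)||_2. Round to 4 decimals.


Project each component onto [-1, 2].
clip(-5.6029) = -1.0, clip(-6.8075) = -1.0
Projection = [-1.0, -1.0]
Squared diffs: [21.1867, 33.7271]
Distance = sqrt(54.9138) = 7.4104


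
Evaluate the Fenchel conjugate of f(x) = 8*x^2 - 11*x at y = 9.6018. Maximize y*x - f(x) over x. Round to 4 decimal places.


f*(y) = sup_x {y*x - a*x^2 - b*x} = sup_x {(y-b)*x - a*x^2}
FOC: (y - b) - 2a*x = 0 => x* = (y - b)/(2a)
x* = (9.6018 + 11)/(2*8) = 1.2876
f*(9.6018) = (y-b)^2/(4a) = (9.6018 + 11)^2/(4*8)
= 424.4342/32 = 13.2636


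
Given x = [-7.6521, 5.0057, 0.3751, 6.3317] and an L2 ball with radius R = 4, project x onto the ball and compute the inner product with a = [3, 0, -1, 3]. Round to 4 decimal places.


Step 1: Compute ||x|| (intermediates to 6 decimals).
||x|| = sqrt((-7.6521)^2 + 5.0057^2 + 0.3751^2 + 6.3317^2) = 11.128468
Step 2: Project.
Since ||x|| > R, scale = R/||x|| = 4/11.128468 = 0.359439, proj(x) = scale * x
proj(x) = [-2.750463, 1.799244, 0.134826, 2.27586]
Step 3: Dot product.
a^T * proj(x) = 3*(-2.750463) + 0*1.799244 - 1*0.134826 + 3*2.27586 = -1.5586


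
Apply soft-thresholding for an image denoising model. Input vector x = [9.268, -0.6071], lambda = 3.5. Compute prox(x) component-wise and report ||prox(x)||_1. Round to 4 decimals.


Soft-thresholding with lambda = 3.5:
prox(9.268) = sign(9.268)*max(|9.268| - 3.5, 0) = 5.768
prox(-0.6071) = sign(-0.6071)*max(|-0.6071| - 3.5, 0) = 0.0
prox(x) = [5.768, 0.0]
||prox(x)||_1 = 5.768 + 0.0 = 5.768


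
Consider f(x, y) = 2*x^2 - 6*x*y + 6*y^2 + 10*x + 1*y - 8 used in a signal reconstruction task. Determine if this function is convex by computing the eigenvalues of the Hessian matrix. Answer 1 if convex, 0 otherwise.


The Hessian of f(x,y) = 2*x^2 - 6*x*y + 6*y^2 + 10*x + 1*y - 8 is:
H = [[4, -6], [-6, 12]]
Trace = 4 + 12 = 16
Determinant = 4*12 - (-6)^2 = 12
Discriminant = (16)^2 - 4*12 = 208.0
Eigenvalues: lambda_1 = 0.7889, lambda_2 = 15.2111
The function is convex.

1


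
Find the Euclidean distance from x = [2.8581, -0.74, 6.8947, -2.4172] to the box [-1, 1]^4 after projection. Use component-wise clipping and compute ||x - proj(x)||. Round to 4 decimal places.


Project each component onto [-1, 1].
clip(2.8581) = 1.0, clip(-0.74) = -0.74, clip(6.8947) = 1.0, clip(-2.4172) = -1.0
Projection = [1.0, -0.74, 1.0, -1.0]
Squared diffs: [3.4525, 0.0, 34.7475, 2.0085]
Distance = sqrt(40.2085) = 6.341


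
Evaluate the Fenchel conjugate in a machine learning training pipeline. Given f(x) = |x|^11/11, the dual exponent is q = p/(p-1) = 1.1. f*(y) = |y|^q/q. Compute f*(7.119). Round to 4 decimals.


The conjugate exponent q satisfies 1/p + 1/q = 1.
p = 11, so q = 11/(11 - 1) = 1.1
|y|^q = 7.119^1.1 = 8.6629
f*(7.119) = 8.6629 / 1.1 = 7.8753


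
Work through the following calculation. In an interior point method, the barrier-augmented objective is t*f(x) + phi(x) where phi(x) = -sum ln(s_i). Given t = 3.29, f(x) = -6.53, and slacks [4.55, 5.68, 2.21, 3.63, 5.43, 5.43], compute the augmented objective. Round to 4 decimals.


Step 1: Compute log-barrier.
ln values: [1.5151, 1.737, 0.793, 1.2892, 1.6919, 1.6919]
phi = -(1.5151 + 1.737 + 0.793 + 1.2892 + 1.6919 + 1.6919) = -8.7182
Step 2: Compute augmented objective.
t*f(x) = 3.29*-6.53 = -21.4837
Total = -21.4837 - 8.7182 = -30.2019


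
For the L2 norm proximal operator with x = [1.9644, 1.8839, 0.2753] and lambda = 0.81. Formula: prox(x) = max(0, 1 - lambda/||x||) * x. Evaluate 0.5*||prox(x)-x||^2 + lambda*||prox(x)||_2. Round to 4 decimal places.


Step 1: Compute ||x||.
||x|| = 2.7356
Step 2: Compute scaling factor.
scale = max(0, 1 - 0.81/2.7356) = 0.7039
Step 3: prox(x) = [1.3828, 1.3261, 0.1938]
||prox(x)|| = 1.9256
Step 4: Proximal objective.
0.5*||prox-x||^2 = 0.3281
lambda*||prox|| = 1.5597
Total = 1.8878


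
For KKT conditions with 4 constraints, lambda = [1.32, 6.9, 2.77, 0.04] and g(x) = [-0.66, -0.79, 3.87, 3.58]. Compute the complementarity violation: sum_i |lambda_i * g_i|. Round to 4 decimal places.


KKT complementary slackness check:
lambda_1 * g_1 = 1.32 * -0.66 = -0.8712
lambda_2 * g_2 = 6.9 * -0.79 = -5.451
lambda_3 * g_3 = 2.77 * 3.87 = 10.7199
lambda_4 * g_4 = 0.04 * 3.58 = 0.1432
Total violation = 0.8712 + 5.451 + 10.7199 + 0.1432 = 17.1853


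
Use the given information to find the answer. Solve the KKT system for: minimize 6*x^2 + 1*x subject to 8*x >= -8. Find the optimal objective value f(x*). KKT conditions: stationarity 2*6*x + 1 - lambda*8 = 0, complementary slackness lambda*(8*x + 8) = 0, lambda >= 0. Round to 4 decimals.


Step 1: Try lambda = 0 (constraint inactive).
Stationarity: 2*6*x + 1 = 0
x* = -1/(2*6) = -1/12 = -0.0833 (rounded; the exact value -1/12 is used below)
Check constraint: 8*-0.0833 = -0.6664 >= -8 -- satisfied.
Step 2: Compute optimal value.
f(x*) = 6*(-1/12)^2 + 1*(-1/12) = -0.0417


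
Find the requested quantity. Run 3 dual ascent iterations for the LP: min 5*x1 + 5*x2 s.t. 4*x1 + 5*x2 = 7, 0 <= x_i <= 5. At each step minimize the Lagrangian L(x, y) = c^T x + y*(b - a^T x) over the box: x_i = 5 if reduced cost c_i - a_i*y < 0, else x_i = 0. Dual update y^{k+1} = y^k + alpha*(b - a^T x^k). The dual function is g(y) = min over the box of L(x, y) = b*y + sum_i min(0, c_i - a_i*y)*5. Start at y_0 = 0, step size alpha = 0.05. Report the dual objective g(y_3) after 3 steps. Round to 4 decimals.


Dual ascent for LP: min 5*x1 + 5*x2, 4*x1 + 5*x2 = 7, 0 <= x_i <= 5
Step 1: y^k = 0.0, reduced costs: (5.0, 5.0)
  x^k = (0.0, 0.0), subgradient = b - a^T x = 7.0
  y^{k+1} = 0.0 + 0.05*7.0 = 0.35
Step 2: y^k = 0.35, reduced costs: (3.6, 3.25)
  x^k = (0.0, 0.0), subgradient = b - a^T x = 7.0
  y^{k+1} = 0.35 + 0.05*7.0 = 0.7
Step 3: y^k = 0.7, reduced costs: (2.2, 1.5)
  x^k = (0.0, 0.0), subgradient = b - a^T x = 7.0
  y^{k+1} = 0.7 + 0.05*7.0 = 1.05
Dual objective at y_3 = 1.05: reduced costs (0.8, -0.25), box minimizer x = (0.0, 5.0)
g(y_3) = b*y + (c1 - a1*y)*x1 + (c2 - a2*y)*x2 = 7*1.05 + 0.8*0.0 + (-0.25)*5.0 = 7.35 + 0.0 - 1.25 = 6.1


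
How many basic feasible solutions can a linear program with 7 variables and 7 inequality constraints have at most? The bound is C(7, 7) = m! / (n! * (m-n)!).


Each vertex corresponds to some choice of n active constraints out of m, so the number of vertices is at most C(m, n) = m! / (n!(m-n)!).
m = 7, n = 7
Numerator: 7 * 6 * 5 * 4 * 3 * 2 * 1
Denominator: 7! = 5040
C(7, 7) = 1


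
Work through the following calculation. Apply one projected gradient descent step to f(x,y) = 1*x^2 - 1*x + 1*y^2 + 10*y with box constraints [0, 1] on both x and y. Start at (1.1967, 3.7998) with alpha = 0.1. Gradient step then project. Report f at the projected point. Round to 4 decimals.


Step 1: Compute gradient at (1.1967, 3.7998).
grad_x = 2*1*1.1967 - 1 = 1.3934
grad_y = 2*1*3.7998 + 10 = 17.5996
Step 2: Gradient step.
x_raw = 1.1967 - 0.1*1.3934 = 1.0574
y_raw = 3.7998 - 0.1*17.5996 = 2.0398
Step 3: Project onto [0, 1].
x_proj = clip(1.0574) = 1.0
y_proj = clip(2.0398) = 1.0
Step 4: Evaluate f.
f(1.0, 1.0) = 11.0


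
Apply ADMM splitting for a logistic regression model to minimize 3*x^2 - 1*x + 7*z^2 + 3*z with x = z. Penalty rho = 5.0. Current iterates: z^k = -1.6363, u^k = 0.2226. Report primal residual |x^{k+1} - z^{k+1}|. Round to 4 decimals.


ADMM iteration with rho = 5.0, z^k = -1.6363, u^k = 0.2226
Step 1: x-update.
Minimize 3*x^2 - 1*x + (5.0/2)*(x + 1.6363 + 0.2226)^2
FOC: (2*3 + 5.0)*x = 1 + 5.0*(-1.6363 - 0.2226)
x^{k+1} = -0.754
Step 2: z-update.
Minimize 7*z^2 + 3*z + (5.0/2)*(-0.754 - z + 0.2226)^2
FOC: (2*7 + 5.0)*z = -3 + 5.0*(-0.754 + 0.2226)
z^{k+1} = -0.2977
Step 3: u-update.
u^{k+1} = 0.2226 - 0.754 + 0.2977 = -0.2337
Step 4: Primal residual = |-0.754 + 0.2977| = 0.4563


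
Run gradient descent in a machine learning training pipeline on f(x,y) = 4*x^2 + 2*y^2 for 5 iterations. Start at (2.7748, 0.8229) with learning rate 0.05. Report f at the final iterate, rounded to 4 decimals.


Gradient descent on f(x,y) = 4*x^2 + 2*y^2.
Starting point: (2.7748, 0.8229), alpha = 0.05
Step 1: grad_x = 2*4*2.7748 = 22.1984, grad_y = 2*2*0.8229 = 3.2916
  x_1 = 2.7748 - 0.05*22.1984 = 1.6649
  y_1 = 0.8229 - 0.05*3.2916 = 0.6583
Step 2: grad_x = 2*4*1.6649 = 13.319, grad_y = 2*2*0.6583 = 2.6333
  x_2 = 1.6649 - 0.05*13.319 = 0.9989
  y_2 = 0.6583 - 0.05*2.6333 = 0.5267
Step 3: grad_x = 2*4*0.9989 = 7.9914, grad_y = 2*2*0.5267 = 2.1066
  x_3 = 0.9989 - 0.05*7.9914 = 0.5994
  y_3 = 0.5267 - 0.05*2.1066 = 0.4213
Step 4: grad_x = 2*4*0.5994 = 4.7949, grad_y = 2*2*0.4213 = 1.6853
  x_4 = 0.5994 - 0.05*4.7949 = 0.3596
  y_4 = 0.4213 - 0.05*1.6853 = 0.3371
Step 5: grad_x = 2*4*0.3596 = 2.8769, grad_y = 2*2*0.3371 = 1.3482
  x_5 = 0.3596 - 0.05*2.8769 = 0.2158
  y_5 = 0.3371 - 0.05*1.3482 = 0.2696
f(0.2158, 0.2696) = 4*0.2158^2 + 2*0.2696^2 = 0.3316


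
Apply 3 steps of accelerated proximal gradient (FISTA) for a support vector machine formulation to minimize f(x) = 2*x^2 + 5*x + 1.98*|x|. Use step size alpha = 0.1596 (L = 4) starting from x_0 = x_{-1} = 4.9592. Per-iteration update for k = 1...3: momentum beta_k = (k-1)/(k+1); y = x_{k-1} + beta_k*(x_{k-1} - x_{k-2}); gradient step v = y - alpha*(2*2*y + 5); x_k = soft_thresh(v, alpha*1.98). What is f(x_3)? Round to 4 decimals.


FISTA on f(x) = 2*x^2 + 5*x + 1.98*|x|
L = 4, alpha = 0.1596
Iteration 1: beta = 0.0, y = 4.9592 + 0.0*(4.9592 - 4.9592) = 4.9592
  grad(y) = 24.8368, v = y - alpha*grad = 0.9952
  prox(v) = soft_thresh(0.9952, 0.316) = 0.6792
Iteration 2: beta = 0.3333, y = 0.6792 + 0.3333*(0.6792 - 4.9592) = -0.7474
  grad(y) = 2.0103, v = y - alpha*grad = -1.0683
  prox(v) = soft_thresh(-1.0683, 0.316) = -0.7523
Iteration 3: beta = 0.5, y = -0.7523 + 0.5*(-0.7523 - 0.6792) = -1.468
  grad(y) = -0.872, v = y - alpha*grad = -1.3288
  prox(v) = soft_thresh(-1.3288, 0.316) = -1.0128
f(x_3) = 2*(-1.0128)^2 + 5*(-1.0128) + 1.98*|-1.0128| = -1.0071


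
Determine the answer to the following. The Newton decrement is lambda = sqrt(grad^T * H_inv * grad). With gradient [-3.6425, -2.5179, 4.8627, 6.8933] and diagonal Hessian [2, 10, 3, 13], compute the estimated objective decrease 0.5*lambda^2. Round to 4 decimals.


Step 1: H is diagonal, so H^(-1) * g = [-1.8213, -0.2518, 1.6209, 0.5303].
Step 2: g^T H^(-1) g = sum_i g_i^2 / H_ii
  = (-3.6425)^2/2 + (-2.5179)^2/10 + (4.8627)^2/3 + (6.8933)^2/13
  = 6.6339 + 0.634 + 7.882 + 3.6552 = 18.805
Step 3: Objective decrease = 0.5 * g^T H^(-1) g = 9.4025


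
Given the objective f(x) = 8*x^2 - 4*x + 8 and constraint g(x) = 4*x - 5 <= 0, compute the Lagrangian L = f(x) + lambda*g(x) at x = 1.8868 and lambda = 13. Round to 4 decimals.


Step 1: Evaluate f(x).
f(1.8868) = 8*1.8868^2 - 4*1.8868 + 8 = 28.9329
Step 2: Evaluate g(x).
g(1.8868) = 4*1.8868 - 5 = 2.5472
Step 3: Compute Lagrangian.
L = 28.9329 + 13*2.5472 = 62.0465


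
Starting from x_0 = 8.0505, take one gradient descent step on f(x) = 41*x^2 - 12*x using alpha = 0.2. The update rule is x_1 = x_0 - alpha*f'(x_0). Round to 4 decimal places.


We compute the gradient at x_0 and apply the update.
f'(x) = 82*x - 12
f'(8.0505) = 82*8.0505 - 12 = 648.141
x_1 = 8.0505 - 0.2*648.141 = -121.5777


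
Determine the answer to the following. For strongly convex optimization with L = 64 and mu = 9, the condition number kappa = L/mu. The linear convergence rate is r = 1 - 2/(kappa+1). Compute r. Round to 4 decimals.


Step 1: Compute the condition number.
kappa = L/mu = 64/9 = 7.1111
Step 2: Compute the convergence rate.
r = 1 - 2/(kappa + 1) = 1 - 2*mu/(L + mu) = (L - mu)/(L + mu) = 55/73 = 0.7534


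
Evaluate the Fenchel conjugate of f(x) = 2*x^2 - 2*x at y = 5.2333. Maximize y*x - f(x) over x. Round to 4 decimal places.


f*(y) = sup_x {y*x - a*x^2 - b*x} = sup_x {(y-b)*x - a*x^2}
FOC: (y - b) - 2a*x = 0 => x* = (y - b)/(2a)
x* = (5.2333 + 2)/(2*2) = 1.8083
f*(5.2333) = (y-b)^2/(4a) = (5.2333 + 2)^2/(4*2)
= 52.3206/8 = 6.5401


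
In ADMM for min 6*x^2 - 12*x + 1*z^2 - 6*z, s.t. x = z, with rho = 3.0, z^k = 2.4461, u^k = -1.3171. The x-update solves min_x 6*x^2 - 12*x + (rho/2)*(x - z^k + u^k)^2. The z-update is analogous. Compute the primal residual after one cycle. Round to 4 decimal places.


ADMM iteration with rho = 3.0, z^k = 2.4461, u^k = -1.3171
Step 1: x-update.
Minimize 6*x^2 - 12*x + (3.0/2)*(x - 2.4461 - 1.3171)^2
FOC: (2*6 + 3.0)*x = 12 + 3.0*(2.4461 + 1.3171)
x^{k+1} = 1.5526
Step 2: z-update.
Minimize 1*z^2 - 6*z + (3.0/2)*(1.5526 - z - 1.3171)^2
FOC: (2*1 + 3.0)*z = 6 + 3.0*(1.5526 - 1.3171)
z^{k+1} = 1.3413
Step 3: u-update.
u^{k+1} = -1.3171 + 1.5526 - 1.3413 = -1.1058
Step 4: Primal residual = |1.5526 - 1.3413| = 0.2113


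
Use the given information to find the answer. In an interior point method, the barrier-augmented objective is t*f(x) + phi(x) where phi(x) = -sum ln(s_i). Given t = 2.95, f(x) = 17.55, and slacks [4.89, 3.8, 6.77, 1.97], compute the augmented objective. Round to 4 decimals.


Step 1: Compute log-barrier.
ln values: [1.5872, 1.335, 1.9125, 0.678]
phi = -(1.5872 + 1.335 + 1.9125 + 0.678) = -5.5127
Step 2: Compute augmented objective.
t*f(x) = 2.95*17.55 = 51.7725
Total = 51.7725 - 5.5127 = 46.2598


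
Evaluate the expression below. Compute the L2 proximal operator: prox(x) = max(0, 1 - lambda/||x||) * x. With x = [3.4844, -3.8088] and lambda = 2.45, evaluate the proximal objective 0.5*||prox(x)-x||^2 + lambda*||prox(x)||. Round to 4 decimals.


Step 1: Compute ||x||.
||x|| = 5.1622
Step 2: Compute scaling factor.
scale = max(0, 1 - 2.45/5.1622) = 0.5254
Step 3: prox(x) = [1.8307, -2.0011]
||prox(x)|| = 2.7122
Step 4: Proximal objective.
0.5*||prox-x||^2 = 3.0013
lambda*||prox|| = 6.6449
Total = 9.6461


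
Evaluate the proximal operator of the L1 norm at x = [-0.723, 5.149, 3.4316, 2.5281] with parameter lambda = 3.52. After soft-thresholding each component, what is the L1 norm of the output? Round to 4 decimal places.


Soft-thresholding with lambda = 3.52:
prox(-0.723) = sign(-0.723)*max(|-0.723| - 3.52, 0) = 0.0
prox(5.149) = sign(5.149)*max(|5.149| - 3.52, 0) = 1.629
prox(3.4316) = sign(3.4316)*max(|3.4316| - 3.52, 0) = 0.0
prox(2.5281) = sign(2.5281)*max(|2.5281| - 3.52, 0) = 0.0
prox(x) = [0.0, 1.629, 0.0, 0.0]
||prox(x)||_1 = 0.0 + 1.629 + 0.0 + 0.0 = 1.629


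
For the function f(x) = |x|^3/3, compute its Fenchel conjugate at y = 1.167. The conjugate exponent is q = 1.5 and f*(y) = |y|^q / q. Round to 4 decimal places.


The conjugate exponent q satisfies 1/p + 1/q = 1.
p = 3, so q = 3/(3 - 1) = 1.5
|y|^q = 1.167^1.5 = 1.2607
f*(1.167) = 1.2607 / 1.5 = 0.8405


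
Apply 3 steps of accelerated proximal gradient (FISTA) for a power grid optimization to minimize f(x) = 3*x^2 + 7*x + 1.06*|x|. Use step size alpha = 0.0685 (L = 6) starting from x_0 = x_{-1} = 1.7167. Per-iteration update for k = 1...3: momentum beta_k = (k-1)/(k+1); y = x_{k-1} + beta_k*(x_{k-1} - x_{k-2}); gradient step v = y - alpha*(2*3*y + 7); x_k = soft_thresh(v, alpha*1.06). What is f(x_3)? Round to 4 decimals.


FISTA on f(x) = 3*x^2 + 7*x + 1.06*|x|
L = 6, alpha = 0.0685
Iteration 1: beta = 0.0, y = 1.7167 + 0.0*(1.7167 - 1.7167) = 1.7167
  grad(y) = 17.3002, v = y - alpha*grad = 0.5316
  prox(v) = soft_thresh(0.5316, 0.0726) = 0.459
Iteration 2: beta = 0.3333, y = 0.459 + 0.3333*(0.459 - 1.7167) = 0.0398
  grad(y) = 7.2388, v = y - alpha*grad = -0.4561
  prox(v) = soft_thresh(-0.4561, 0.0726) = -0.3834
Iteration 3: beta = 0.5, y = -0.3834 + 0.5*(-0.3834 - 0.459) = -0.8047
  grad(y) = 2.1719, v = y - alpha*grad = -0.9535
  prox(v) = soft_thresh(-0.9535, 0.0726) = -0.8808
f(x_3) = 3*(-0.8808)^2 + 7*(-0.8808) + 1.06*|-0.8808| = -2.9046


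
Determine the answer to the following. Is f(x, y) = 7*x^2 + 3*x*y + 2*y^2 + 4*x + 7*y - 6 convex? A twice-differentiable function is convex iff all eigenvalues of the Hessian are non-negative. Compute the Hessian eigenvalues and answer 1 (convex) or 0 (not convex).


The Hessian of f(x,y) = 7*x^2 + 3*x*y + 2*y^2 + 4*x + 7*y - 6 is:
H = [[14, 3], [3, 4]]
Trace = 14 + 4 = 18
Determinant = 14*4 - (3)^2 = 47
Discriminant = (18)^2 - 4*47 = 136.0
Eigenvalues: lambda_1 = 3.169, lambda_2 = 14.831
The function is convex.

1


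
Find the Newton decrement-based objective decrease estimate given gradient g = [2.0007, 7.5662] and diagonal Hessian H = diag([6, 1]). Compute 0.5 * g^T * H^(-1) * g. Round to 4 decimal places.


Step 1: H is diagonal, so H^(-1) * g = [0.3335, 7.5662].
Step 2: g^T H^(-1) g = sum_i g_i^2 / H_ii
  = (2.0007)^2/6 + (7.5662)^2/1
  = 0.6671 + 57.2474 = 57.9145
Step 3: Objective decrease = 0.5 * g^T H^(-1) g = 28.9573


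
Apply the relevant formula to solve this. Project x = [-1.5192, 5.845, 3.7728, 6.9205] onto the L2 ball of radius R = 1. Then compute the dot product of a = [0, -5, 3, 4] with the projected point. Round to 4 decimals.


Step 1: Compute ||x|| (intermediates to 6 decimals).
||x|| = sqrt((-1.5192)^2 + 5.845^2 + 3.7728^2 + 6.9205^2) = 9.92972
Step 2: Project.
Since ||x|| > R, scale = R/||x|| = 1/9.92972 = 0.100708, proj(x) = scale * x
proj(x) = [-0.152996, 0.588638, 0.379951, 0.69695]
Step 3: Dot product.
a^T * proj(x) = 0*(-0.152996) - 5*0.588638 + 3*0.379951 + 4*0.69695 = 0.9845


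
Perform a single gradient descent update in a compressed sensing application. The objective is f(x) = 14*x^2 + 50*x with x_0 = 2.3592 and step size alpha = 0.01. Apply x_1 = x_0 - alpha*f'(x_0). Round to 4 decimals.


We compute the gradient at x_0 and apply the update.
f'(x) = 28*x + 50
f'(2.3592) = 28*2.3592 + 50 = 116.0576
x_1 = 2.3592 - 0.01*116.0576 = 1.1986


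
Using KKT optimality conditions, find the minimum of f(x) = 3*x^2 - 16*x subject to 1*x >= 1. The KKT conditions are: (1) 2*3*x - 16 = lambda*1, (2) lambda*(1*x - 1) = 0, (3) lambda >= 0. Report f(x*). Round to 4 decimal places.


Step 1: Try lambda = 0 (constraint inactive).
Stationarity: 2*3*x - 16 = 0
x* = 16/(2*3) = 8/3 = 2.6667 (rounded; the exact value 8/3 is used below)
Check constraint: 1*2.6667 = 2.6667 >= 1 -- satisfied.
Step 2: Compute optimal value.
f(x*) = 3*(8/3)^2 - 16*(8/3) = -21.3333


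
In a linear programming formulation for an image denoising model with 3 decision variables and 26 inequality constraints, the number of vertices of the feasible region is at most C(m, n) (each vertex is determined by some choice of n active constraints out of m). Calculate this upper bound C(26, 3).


Each vertex corresponds to some choice of n active constraints out of m, so the number of vertices is at most C(m, n) = m! / (n!(m-n)!).
m = 26, n = 3
Numerator: 26 * 25 * 24
Denominator: 3! = 6
C(26, 3) = 2600


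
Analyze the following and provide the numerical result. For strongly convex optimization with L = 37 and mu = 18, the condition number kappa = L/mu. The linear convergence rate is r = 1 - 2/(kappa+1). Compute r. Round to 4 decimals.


Step 1: Compute the condition number.
kappa = L/mu = 37/18 = 2.0556
Step 2: Compute the convergence rate.
r = 1 - 2/(kappa + 1) = 1 - 2*mu/(L + mu) = (L - mu)/(L + mu) = 19/55 = 0.3455


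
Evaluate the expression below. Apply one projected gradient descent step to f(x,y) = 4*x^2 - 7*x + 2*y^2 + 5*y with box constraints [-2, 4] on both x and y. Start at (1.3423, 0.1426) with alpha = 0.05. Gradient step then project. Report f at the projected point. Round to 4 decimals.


Step 1: Compute gradient at (1.3423, 0.1426).
grad_x = 2*4*1.3423 - 7 = 3.7384
grad_y = 2*2*0.1426 + 5 = 5.5704
Step 2: Gradient step.
x_raw = 1.3423 - 0.05*3.7384 = 1.1554
y_raw = 0.1426 - 0.05*5.5704 = -0.1359
Step 3: Project onto [-2, 4].
x_proj = clip(1.1554) = 1.1554
y_proj = clip(-0.1359) = -0.1359
Step 4: Evaluate f.
f(1.1554, -0.1359) = -3.3907


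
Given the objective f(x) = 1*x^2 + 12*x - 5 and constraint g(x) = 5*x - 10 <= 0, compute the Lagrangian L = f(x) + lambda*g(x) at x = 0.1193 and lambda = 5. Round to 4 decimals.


Step 1: Evaluate f(x).
f(0.1193) = 1*0.1193^2 + 12*0.1193 - 5 = -3.5542
Step 2: Evaluate g(x).
g(0.1193) = 5*0.1193 - 10 = -9.4035
Step 3: Compute Lagrangian.
L = -3.5542 + 5*-9.4035 = -50.5717


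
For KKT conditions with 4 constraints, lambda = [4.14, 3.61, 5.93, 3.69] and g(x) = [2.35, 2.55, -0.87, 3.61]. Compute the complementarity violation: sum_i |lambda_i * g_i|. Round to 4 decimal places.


KKT complementary slackness check:
lambda_1 * g_1 = 4.14 * 2.35 = 9.729
lambda_2 * g_2 = 3.61 * 2.55 = 9.2055
lambda_3 * g_3 = 5.93 * -0.87 = -5.1591
lambda_4 * g_4 = 3.69 * 3.61 = 13.3209
Total violation = 9.729 + 9.2055 + 5.1591 + 13.3209 = 37.4145


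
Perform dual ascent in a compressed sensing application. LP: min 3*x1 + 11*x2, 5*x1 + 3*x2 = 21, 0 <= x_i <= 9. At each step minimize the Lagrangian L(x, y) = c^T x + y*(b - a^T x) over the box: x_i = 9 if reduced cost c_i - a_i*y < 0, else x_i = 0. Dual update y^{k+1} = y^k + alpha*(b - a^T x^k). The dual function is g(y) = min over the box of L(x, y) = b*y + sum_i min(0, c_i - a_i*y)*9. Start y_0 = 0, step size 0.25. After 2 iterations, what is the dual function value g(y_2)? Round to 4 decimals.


Dual ascent for LP: min 3*x1 + 11*x2, 5*x1 + 3*x2 = 21, 0 <= x_i <= 9
Step 1: y^k = 0.0, reduced costs: (3.0, 11.0)
  x^k = (0.0, 0.0), subgradient = b - a^T x = 21.0
  y^{k+1} = 0.0 + 0.25*21.0 = 5.25
Step 2: y^k = 5.25, reduced costs: (-23.25, -4.75)
  x^k = (9.0, 9.0), subgradient = b - a^T x = -51.0
  y^{k+1} = 5.25 + 0.25*-51.0 = -7.5
Dual objective at y_2 = -7.5: reduced costs (40.5, 33.5), box minimizer x = (0.0, 0.0)
g(y_2) = b*y + (c1 - a1*y)*x1 + (c2 - a2*y)*x2 = 21*(-7.5) + 40.5*0.0 + 33.5*0.0 = -157.5 + 0.0 + 0.0 = -157.5


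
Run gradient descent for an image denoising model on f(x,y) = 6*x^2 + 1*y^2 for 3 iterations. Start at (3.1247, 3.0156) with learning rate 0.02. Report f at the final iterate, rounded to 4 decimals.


Gradient descent on f(x,y) = 6*x^2 + 1*y^2.
Starting point: (3.1247, 3.0156), alpha = 0.02
Step 1: grad_x = 2*6*3.1247 = 37.4964, grad_y = 2*1*3.0156 = 6.0312
  x_1 = 3.1247 - 0.02*37.4964 = 2.3748
  y_1 = 3.0156 - 0.02*6.0312 = 2.895
Step 2: grad_x = 2*6*2.3748 = 28.4973, grad_y = 2*1*2.895 = 5.79
  x_2 = 2.3748 - 0.02*28.4973 = 1.8048
  y_2 = 2.895 - 0.02*5.79 = 2.7792
Step 3: grad_x = 2*6*1.8048 = 21.6579, grad_y = 2*1*2.7792 = 5.5584
  x_3 = 1.8048 - 0.02*21.6579 = 1.3717
  y_3 = 2.7792 - 0.02*5.5584 = 2.668
f(1.3717, 2.668) = 6*1.3717^2 + 1*2.668^2 = 18.4071


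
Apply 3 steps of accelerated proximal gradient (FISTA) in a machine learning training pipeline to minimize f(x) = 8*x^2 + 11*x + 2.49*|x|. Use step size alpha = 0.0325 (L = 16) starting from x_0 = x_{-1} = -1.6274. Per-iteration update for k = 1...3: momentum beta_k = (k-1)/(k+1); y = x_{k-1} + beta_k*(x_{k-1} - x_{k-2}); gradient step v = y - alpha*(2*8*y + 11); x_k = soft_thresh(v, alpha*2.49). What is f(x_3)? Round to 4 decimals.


FISTA on f(x) = 8*x^2 + 11*x + 2.49*|x|
L = 16, alpha = 0.0325
Iteration 1: beta = 0.0, y = -1.6274 + 0.0*(-1.6274 + 1.6274) = -1.6274
  grad(y) = -15.0384, v = y - alpha*grad = -1.1387
  prox(v) = soft_thresh(-1.1387, 0.0809) = -1.0577
Iteration 2: beta = 0.3333, y = -1.0577 + 0.3333*(-1.0577 + 1.6274) = -0.8678
  grad(y) = -2.8854, v = y - alpha*grad = -0.7741
  prox(v) = soft_thresh(-0.7741, 0.0809) = -0.6931
Iteration 3: beta = 0.5, y = -0.6931 + 0.5*(-0.6931 + 1.0577) = -0.5108
  grad(y) = 2.8265, v = y - alpha*grad = -0.6027
  prox(v) = soft_thresh(-0.6027, 0.0809) = -0.5218
f(x_3) = 8*(-0.5218)^2 + 11*(-0.5218) + 2.49*|-0.5218| = -2.2623


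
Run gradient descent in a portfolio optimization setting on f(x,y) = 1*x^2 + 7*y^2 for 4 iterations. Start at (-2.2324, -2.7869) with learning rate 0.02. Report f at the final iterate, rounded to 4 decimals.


Gradient descent on f(x,y) = 1*x^2 + 7*y^2.
Starting point: (-2.2324, -2.7869), alpha = 0.02
Step 1: grad_x = 2*1*-2.2324 = -4.4648, grad_y = 2*7*-2.7869 = -39.0166
  x_1 = -2.2324 - 0.02*-4.4648 = -2.1431
  y_1 = -2.7869 - 0.02*-39.0166 = -2.0066
Step 2: grad_x = 2*1*-2.1431 = -4.2862, grad_y = 2*7*-2.0066 = -28.092
  x_2 = -2.1431 - 0.02*-4.2862 = -2.0574
  y_2 = -2.0066 - 0.02*-28.092 = -1.4447
Step 3: grad_x = 2*1*-2.0574 = -4.1148, grad_y = 2*7*-1.4447 = -20.2262
  x_3 = -2.0574 - 0.02*-4.1148 = -1.9751
  y_3 = -1.4447 - 0.02*-20.2262 = -1.0402
Step 4: grad_x = 2*1*-1.9751 = -3.9502, grad_y = 2*7*-1.0402 = -14.5629
  x_4 = -1.9751 - 0.02*-3.9502 = -1.8961
  y_4 = -1.0402 - 0.02*-14.5629 = -0.7489
f(-1.8961, -0.7489) = 1*(-1.8961)^2 + 7*(-0.7489)^2 = 7.5216


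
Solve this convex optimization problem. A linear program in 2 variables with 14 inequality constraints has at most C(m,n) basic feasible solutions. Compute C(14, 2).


Each vertex corresponds to some choice of n active constraints out of m, so the number of vertices is at most C(m, n) = m! / (n!(m-n)!).
m = 14, n = 2
Numerator: 14 * 13
Denominator: 2! = 2
C(14, 2) = 91


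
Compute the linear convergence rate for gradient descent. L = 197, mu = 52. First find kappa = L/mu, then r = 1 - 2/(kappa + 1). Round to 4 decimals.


Step 1: Compute the condition number.
kappa = L/mu = 197/52 = 3.7885
Step 2: Compute the convergence rate.
r = 1 - 2/(kappa + 1) = 1 - 2*mu/(L + mu) = (L - mu)/(L + mu) = 145/249 = 0.5823


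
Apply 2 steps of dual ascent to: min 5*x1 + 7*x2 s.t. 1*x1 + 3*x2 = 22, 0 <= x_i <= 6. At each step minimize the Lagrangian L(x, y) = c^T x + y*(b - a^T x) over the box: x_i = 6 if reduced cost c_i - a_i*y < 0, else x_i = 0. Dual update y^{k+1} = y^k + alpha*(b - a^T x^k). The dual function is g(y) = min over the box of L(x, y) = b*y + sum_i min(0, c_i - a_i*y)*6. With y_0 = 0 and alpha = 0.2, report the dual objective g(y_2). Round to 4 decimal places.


Dual ascent for LP: min 5*x1 + 7*x2, 1*x1 + 3*x2 = 22, 0 <= x_i <= 6
Step 1: y^k = 0.0, reduced costs: (5.0, 7.0)
  x^k = (0.0, 0.0), subgradient = b - a^T x = 22.0
  y^{k+1} = 0.0 + 0.2*22.0 = 4.4
Step 2: y^k = 4.4, reduced costs: (0.6, -6.2)
  x^k = (0.0, 6.0), subgradient = b - a^T x = 4.0
  y^{k+1} = 4.4 + 0.2*4.0 = 5.2
Dual objective at y_2 = 5.2: reduced costs (-0.2, -8.6), box minimizer x = (6.0, 6.0)
g(y_2) = b*y + (c1 - a1*y)*x1 + (c2 - a2*y)*x2 = 22*5.2 + (-0.2)*6.0 + (-8.6)*6.0 = 114.4 - 1.2 - 51.6 = 61.6


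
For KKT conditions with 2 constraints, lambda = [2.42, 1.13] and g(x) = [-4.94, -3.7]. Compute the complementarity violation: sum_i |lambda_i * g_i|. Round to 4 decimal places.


KKT complementary slackness check:
lambda_1 * g_1 = 2.42 * -4.94 = -11.9548
lambda_2 * g_2 = 1.13 * -3.7 = -4.181
Total violation = 11.9548 + 4.181 = 16.1358


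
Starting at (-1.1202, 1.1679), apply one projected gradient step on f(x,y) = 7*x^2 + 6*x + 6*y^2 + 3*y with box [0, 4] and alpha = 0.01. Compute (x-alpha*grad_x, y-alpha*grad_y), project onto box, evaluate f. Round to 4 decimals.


Step 1: Compute gradient at (-1.1202, 1.1679).
grad_x = 2*7*-1.1202 + 6 = -9.6828
grad_y = 2*6*1.1679 + 3 = 17.0148
Step 2: Gradient step.
x_raw = -1.1202 - 0.01*-9.6828 = -1.0234
y_raw = 1.1679 - 0.01*17.0148 = 0.9978
Step 3: Project onto [0, 4].
x_proj = clip(-1.0234) = 0.0
y_proj = clip(0.9978) = 0.9978
Step 4: Evaluate f.
f(0.0, 0.9978) = 8.9663


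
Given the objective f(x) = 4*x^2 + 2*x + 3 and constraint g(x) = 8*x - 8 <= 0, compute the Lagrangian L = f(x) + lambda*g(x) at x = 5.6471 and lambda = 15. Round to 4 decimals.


Step 1: Evaluate f(x).
f(5.6471) = 4*5.6471^2 + 2*5.6471 + 3 = 141.8532
Step 2: Evaluate g(x).
g(5.6471) = 8*5.6471 - 8 = 37.1768
Step 3: Compute Lagrangian.
L = 141.8532 + 15*37.1768 = 699.5052


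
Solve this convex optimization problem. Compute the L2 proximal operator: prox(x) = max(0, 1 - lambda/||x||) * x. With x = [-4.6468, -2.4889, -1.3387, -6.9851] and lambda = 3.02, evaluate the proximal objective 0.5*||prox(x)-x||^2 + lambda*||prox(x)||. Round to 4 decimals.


Step 1: Compute ||x||.
||x|| = 8.8527
Step 2: Compute scaling factor.
scale = max(0, 1 - 3.02/8.8527) = 0.6589
Step 3: prox(x) = [-3.0616, -1.6398, -0.882, -4.6022]
||prox(x)|| = 5.8327
Step 4: Proximal objective.
0.5*||prox-x||^2 = 4.5602
lambda*||prox|| = 17.6148
Total = 22.1751


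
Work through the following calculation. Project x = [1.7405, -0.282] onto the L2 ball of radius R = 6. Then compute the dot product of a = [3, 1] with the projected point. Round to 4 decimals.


Step 1: Compute ||x|| (intermediates to 6 decimals).
||x|| = sqrt(1.7405^2 + (-0.282)^2) = 1.763197
Step 2: Project.
Since ||x|| <= R, proj = x (no scaling needed).
proj(x) = [1.7405, -0.282]
Step 3: Dot product.
a^T * proj(x) = 3*1.7405 + 1*(-0.282) = 4.9395


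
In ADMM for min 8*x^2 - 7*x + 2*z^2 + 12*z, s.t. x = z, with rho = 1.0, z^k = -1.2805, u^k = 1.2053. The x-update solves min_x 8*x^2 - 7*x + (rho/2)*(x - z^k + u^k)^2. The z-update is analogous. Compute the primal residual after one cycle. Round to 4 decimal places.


ADMM iteration with rho = 1.0, z^k = -1.2805, u^k = 1.2053
Step 1: x-update.
Minimize 8*x^2 - 7*x + (1.0/2)*(x + 1.2805 + 1.2053)^2
FOC: (2*8 + 1.0)*x = 7 + 1.0*(-1.2805 - 1.2053)
x^{k+1} = 0.2655
Step 2: z-update.
Minimize 2*z^2 + 12*z + (1.0/2)*(0.2655 - z + 1.2053)^2
FOC: (2*2 + 1.0)*z = -12 + 1.0*(0.2655 + 1.2053)
z^{k+1} = -2.1058
Step 3: u-update.
u^{k+1} = 1.2053 + 0.2655 + 2.1058 = 3.5767
Step 4: Primal residual = |0.2655 + 2.1058| = 2.3714


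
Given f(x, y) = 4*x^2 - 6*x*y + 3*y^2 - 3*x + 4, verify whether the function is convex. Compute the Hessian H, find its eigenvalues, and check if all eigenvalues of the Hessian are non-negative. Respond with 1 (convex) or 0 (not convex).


The Hessian of f(x,y) = 4*x^2 - 6*x*y + 3*y^2 - 3*x + 4 is:
H = [[8, -6], [-6, 6]]
Trace = 8 + 6 = 14
Determinant = 8*6 - (-6)^2 = 12
Discriminant = (14)^2 - 4*12 = 148.0
Eigenvalues: lambda_1 = 0.9172, lambda_2 = 13.0828
The function is convex.

1


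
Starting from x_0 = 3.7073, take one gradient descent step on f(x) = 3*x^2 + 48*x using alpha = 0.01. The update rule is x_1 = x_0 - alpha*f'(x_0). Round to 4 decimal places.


We compute the gradient at x_0 and apply the update.
f'(x) = 6*x + 48
f'(3.7073) = 6*3.7073 + 48 = 70.2438
x_1 = 3.7073 - 0.01*70.2438 = 3.0049


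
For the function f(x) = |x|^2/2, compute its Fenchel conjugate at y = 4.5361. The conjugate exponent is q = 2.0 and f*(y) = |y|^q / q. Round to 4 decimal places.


The conjugate exponent q satisfies 1/p + 1/q = 1.
p = 2, so q = 2/(2 - 1) = 2.0
|y|^q = 4.5361^2.0 = 20.5762
f*(4.5361) = 20.5762 / 2.0 = 10.2881


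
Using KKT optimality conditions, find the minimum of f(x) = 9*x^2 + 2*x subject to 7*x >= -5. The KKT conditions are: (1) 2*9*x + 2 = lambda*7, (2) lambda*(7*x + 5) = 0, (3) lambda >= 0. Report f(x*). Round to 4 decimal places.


Step 1: Try lambda = 0 (constraint inactive).
Stationarity: 2*9*x + 2 = 0
x* = -2/(2*9) = -1/9 = -0.1111 (rounded; the exact value -1/9 is used below)
Check constraint: 7*-0.1111 = -0.7777 >= -5 -- satisfied.
Step 2: Compute optimal value.
f(x*) = 9*(-1/9)^2 + 2*(-1/9) = -0.1111


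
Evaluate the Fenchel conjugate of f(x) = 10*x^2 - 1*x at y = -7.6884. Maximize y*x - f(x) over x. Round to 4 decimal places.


f*(y) = sup_x {y*x - a*x^2 - b*x} = sup_x {(y-b)*x - a*x^2}
FOC: (y - b) - 2a*x = 0 => x* = (y - b)/(2a)
x* = (-7.6884 + 1)/(2*10) = -0.3344
f*(-7.6884) = (y-b)^2/(4a) = (-7.6884 + 1)^2/(4*10)
= 44.7347/40 = 1.1184


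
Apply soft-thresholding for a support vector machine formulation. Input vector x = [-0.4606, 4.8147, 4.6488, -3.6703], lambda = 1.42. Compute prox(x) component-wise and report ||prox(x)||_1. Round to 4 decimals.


Soft-thresholding with lambda = 1.42:
prox(-0.4606) = sign(-0.4606)*max(|-0.4606| - 1.42, 0) = 0.0
prox(4.8147) = sign(4.8147)*max(|4.8147| - 1.42, 0) = 3.3947
prox(4.6488) = sign(4.6488)*max(|4.6488| - 1.42, 0) = 3.2288
prox(-3.6703) = sign(-3.6703)*max(|-3.6703| - 1.42, 0) = -2.2503
prox(x) = [0.0, 3.3947, 3.2288, -2.2503]
||prox(x)||_1 = 0.0 + 3.3947 + 3.2288 + 2.2503 = 8.8738


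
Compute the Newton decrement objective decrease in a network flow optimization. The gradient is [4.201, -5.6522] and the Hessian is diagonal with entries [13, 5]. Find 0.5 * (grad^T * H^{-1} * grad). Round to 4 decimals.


Step 1: H is diagonal, so H^(-1) * g = [0.3232, -1.1304].
Step 2: g^T H^(-1) g = sum_i g_i^2 / H_ii
  = (4.201)^2/13 + (-5.6522)^2/5
  = 1.3576 + 6.3895 = 7.747
Step 3: Objective decrease = 0.5 * g^T H^(-1) g = 3.8735


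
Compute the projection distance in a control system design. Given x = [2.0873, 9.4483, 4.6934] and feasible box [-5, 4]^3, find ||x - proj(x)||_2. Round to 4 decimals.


Project each component onto [-5, 4].
clip(2.0873) = 2.0873, clip(9.4483) = 4.0, clip(4.6934) = 4.0
Projection = [2.0873, 4.0, 4.0]
Squared diffs: [0.0, 29.684, 0.4808]
Distance = sqrt(30.1648) = 5.4922


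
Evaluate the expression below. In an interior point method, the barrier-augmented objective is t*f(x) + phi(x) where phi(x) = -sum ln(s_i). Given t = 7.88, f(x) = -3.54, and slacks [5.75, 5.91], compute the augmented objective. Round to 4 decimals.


Step 1: Compute log-barrier.
ln values: [1.7492, 1.7766]
phi = -(1.7492 + 1.7766) = -3.5258
Step 2: Compute augmented objective.
t*f(x) = 7.88*-3.54 = -27.8952
Total = -27.8952 - 3.5258 = -31.421


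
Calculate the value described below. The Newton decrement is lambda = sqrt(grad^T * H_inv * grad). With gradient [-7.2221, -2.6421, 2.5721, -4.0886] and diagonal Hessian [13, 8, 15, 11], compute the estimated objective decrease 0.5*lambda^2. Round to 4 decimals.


Step 1: H is diagonal, so H^(-1) * g = [-0.5555, -0.3303, 0.1715, -0.3717].
Step 2: g^T H^(-1) g = sum_i g_i^2 / H_ii
  = (-7.2221)^2/13 + (-2.6421)^2/8 + (2.5721)^2/15 + (-4.0886)^2/11
  = 4.0122 + 0.8726 + 0.441 + 1.5197 = 6.8455
Step 3: Objective decrease = 0.5 * g^T H^(-1) g = 3.4228


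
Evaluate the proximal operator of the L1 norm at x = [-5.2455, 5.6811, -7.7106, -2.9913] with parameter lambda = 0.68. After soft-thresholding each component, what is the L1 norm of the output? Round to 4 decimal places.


Soft-thresholding with lambda = 0.68:
prox(-5.2455) = sign(-5.2455)*max(|-5.2455| - 0.68, 0) = -4.5655
prox(5.6811) = sign(5.6811)*max(|5.6811| - 0.68, 0) = 5.0011
prox(-7.7106) = sign(-7.7106)*max(|-7.7106| - 0.68, 0) = -7.0306
prox(-2.9913) = sign(-2.9913)*max(|-2.9913| - 0.68, 0) = -2.3113
prox(x) = [-4.5655, 5.0011, -7.0306, -2.3113]
||prox(x)||_1 = 4.5655 + 5.0011 + 7.0306 + 2.3113 = 18.9085


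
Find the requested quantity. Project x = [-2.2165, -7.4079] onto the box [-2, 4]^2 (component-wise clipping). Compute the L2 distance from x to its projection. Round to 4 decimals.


Project each component onto [-2, 4].
clip(-2.2165) = -2.0, clip(-7.4079) = -2.0
Projection = [-2.0, -2.0]
Squared diffs: [0.0469, 29.2454]
Distance = sqrt(29.2923) = 5.4122


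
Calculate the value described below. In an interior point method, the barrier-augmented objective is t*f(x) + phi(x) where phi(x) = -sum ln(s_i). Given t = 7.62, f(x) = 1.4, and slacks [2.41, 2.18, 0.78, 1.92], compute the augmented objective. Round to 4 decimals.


Step 1: Compute log-barrier.
ln values: [0.8796, 0.7793, -0.2485, 0.6523]
phi = -(0.8796 + 0.7793 - 0.2485 + 0.6523) = -2.0628
Step 2: Compute augmented objective.
t*f(x) = 7.62*1.4 = 10.668
Total = 10.668 - 2.0628 = 8.6052


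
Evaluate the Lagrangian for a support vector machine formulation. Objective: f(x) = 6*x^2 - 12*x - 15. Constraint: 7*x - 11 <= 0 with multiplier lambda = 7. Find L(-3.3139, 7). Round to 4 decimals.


Step 1: Evaluate f(x).
f(-3.3139) = 6*(-3.3139)^2 - 12*(-3.3139) - 15 = 90.6584
Step 2: Evaluate g(x).
g(-3.3139) = 7*-3.3139 - 11 = -34.1973
Step 3: Compute Lagrangian.
L = 90.6584 + 7*-34.1973 = -148.7227


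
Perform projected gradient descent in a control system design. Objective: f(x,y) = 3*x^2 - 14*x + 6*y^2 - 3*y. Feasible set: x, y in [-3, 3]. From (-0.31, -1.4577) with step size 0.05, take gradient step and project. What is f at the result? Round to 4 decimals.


Step 1: Compute gradient at (-0.31, -1.4577).
grad_x = 2*3*-0.31 - 14 = -15.86
grad_y = 2*6*-1.4577 - 3 = -20.4924
Step 2: Gradient step.
x_raw = -0.31 - 0.05*-15.86 = 0.483
y_raw = -1.4577 - 0.05*-20.4924 = -0.4331
Step 3: Project onto [-3, 3].
x_proj = clip(0.483) = 0.483
y_proj = clip(-0.4331) = -0.4331
Step 4: Evaluate f.
f(0.483, -0.4331) = -3.6375


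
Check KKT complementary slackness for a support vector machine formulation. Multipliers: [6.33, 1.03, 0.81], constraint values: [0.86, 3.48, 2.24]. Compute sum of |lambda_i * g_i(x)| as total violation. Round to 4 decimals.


KKT complementary slackness check:
lambda_1 * g_1 = 6.33 * 0.86 = 5.4438
lambda_2 * g_2 = 1.03 * 3.48 = 3.5844
lambda_3 * g_3 = 0.81 * 2.24 = 1.8144
Total violation = 5.4438 + 3.5844 + 1.8144 = 10.8426


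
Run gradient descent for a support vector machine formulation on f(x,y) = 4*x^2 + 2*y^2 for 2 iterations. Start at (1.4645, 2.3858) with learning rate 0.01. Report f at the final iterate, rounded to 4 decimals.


Gradient descent on f(x,y) = 4*x^2 + 2*y^2.
Starting point: (1.4645, 2.3858), alpha = 0.01
Step 1: grad_x = 2*4*1.4645 = 11.716, grad_y = 2*2*2.3858 = 9.5432
  x_1 = 1.4645 - 0.01*11.716 = 1.3473
  y_1 = 2.3858 - 0.01*9.5432 = 2.2904
Step 2: grad_x = 2*4*1.3473 = 10.7787, grad_y = 2*2*2.2904 = 9.1615
  x_2 = 1.3473 - 0.01*10.7787 = 1.2396
  y_2 = 2.2904 - 0.01*9.1615 = 2.1988
f(1.2396, 2.1988) = 4*1.2396^2 + 2*2.1988^2 = 15.815
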